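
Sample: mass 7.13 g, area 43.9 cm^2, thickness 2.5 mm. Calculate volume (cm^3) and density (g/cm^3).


Volume = 10.975 cm^3
Density = 0.650 g/cm^3

Thickness in cm = 2.5 / 10 = 0.25 cm
Volume = 43.9 x 0.25 = 10.975 cm^3
Density = 7.13 / 10.975 = 0.650 g/cm^3


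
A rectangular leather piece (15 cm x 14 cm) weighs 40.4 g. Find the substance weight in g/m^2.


Area = 15 x 14 = 210 cm^2
SW = 40.4 / 210 x 10000 = 1923.8 g/m^2


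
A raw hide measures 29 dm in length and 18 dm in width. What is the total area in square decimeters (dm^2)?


522 dm^2


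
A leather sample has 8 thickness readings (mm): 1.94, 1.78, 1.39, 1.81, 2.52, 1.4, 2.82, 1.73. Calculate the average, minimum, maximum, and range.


Sum = 15.39
Average = 15.39 / 8 = 1.92 mm
Minimum = 1.39 mm
Maximum = 2.82 mm
Range = 2.82 - 1.39 = 1.43 mm


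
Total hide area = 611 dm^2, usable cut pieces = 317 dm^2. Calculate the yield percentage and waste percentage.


Yield = 317 / 611 x 100 = 51.9%
Waste = 611 - 317 = 294 dm^2
Waste% = 100 - 51.9 = 48.1%


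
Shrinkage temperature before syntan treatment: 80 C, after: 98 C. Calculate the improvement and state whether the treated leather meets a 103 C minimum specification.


Improvement = 18 C
Meets 103 C spec: No

Improvement = 98 - 80 = 18 C
Spec check: 98 C >= 103 C? No


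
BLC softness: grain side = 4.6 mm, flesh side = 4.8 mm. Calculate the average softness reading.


4.70 mm

Average = (4.6 + 4.8) / 2
Average = 4.70 mm


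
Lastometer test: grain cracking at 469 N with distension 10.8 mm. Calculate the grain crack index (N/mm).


43.4 N/mm

Grain crack index = force / distension
Index = 469 / 10.8 = 43.4 N/mm


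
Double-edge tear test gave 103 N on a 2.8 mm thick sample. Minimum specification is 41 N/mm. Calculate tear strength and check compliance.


Tear strength = 103 / 2.8 = 36.8 N/mm
Required minimum = 41 N/mm
Compliant: No


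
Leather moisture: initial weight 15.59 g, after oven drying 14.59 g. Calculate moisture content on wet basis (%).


Moisture = 15.59 - 14.59 = 1.00 g
MC = 1.00 / 15.59 x 100 = 6.4%


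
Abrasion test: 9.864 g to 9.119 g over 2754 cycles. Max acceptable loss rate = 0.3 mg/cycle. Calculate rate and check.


Loss = 9.864 - 9.119 = 0.745 g
Rate = 0.745 g / 2754 cycles x 1000 = 0.271 mg/cycle
Max = 0.3 mg/cycle
Passes: Yes


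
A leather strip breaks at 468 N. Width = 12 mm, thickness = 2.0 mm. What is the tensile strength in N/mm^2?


Cross-sectional area = 12 x 2.0 = 24.0 mm^2
Tensile strength = 468 / 24.0 = 19.50 N/mm^2


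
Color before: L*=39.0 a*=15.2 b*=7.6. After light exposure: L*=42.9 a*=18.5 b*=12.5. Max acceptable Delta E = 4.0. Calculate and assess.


dL = 3.9, da = 3.3, db = 4.9
dE = sqrt((3.9)^2 + (3.3)^2 + (4.9)^2) = 7.08
Max = 4.0
Passes: No


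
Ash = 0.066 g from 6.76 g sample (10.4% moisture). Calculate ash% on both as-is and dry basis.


As-is ash = 0.98%
Dry-basis ash = 1.09%


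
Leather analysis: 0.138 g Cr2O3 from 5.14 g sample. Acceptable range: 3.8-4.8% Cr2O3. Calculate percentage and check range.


Cr2O3 = 2.68%
Within range: No

Cr2O3% = 0.138 / 5.14 x 100 = 2.68%
Acceptable range: 3.8 to 4.8%
Within range: No


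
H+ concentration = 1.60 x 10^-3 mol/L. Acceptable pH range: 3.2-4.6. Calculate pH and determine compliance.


pH = -log10(1.60 x 10^-3) = 2.80
Range: 3.2 to 4.6
Compliant: No


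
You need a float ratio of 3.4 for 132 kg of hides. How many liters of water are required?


448.8 L


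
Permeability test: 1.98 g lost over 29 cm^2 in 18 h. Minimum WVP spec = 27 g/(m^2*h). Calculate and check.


WVP = 1.98 / (29 x 18) x 10000 = 37.93 g/(m^2*h)
Minimum: 27 g/(m^2*h)
Meets spec: Yes


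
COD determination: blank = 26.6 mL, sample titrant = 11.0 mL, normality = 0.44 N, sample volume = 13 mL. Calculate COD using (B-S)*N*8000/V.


4224.0 mg/L


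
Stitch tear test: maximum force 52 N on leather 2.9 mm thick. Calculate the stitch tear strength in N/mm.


17.9 N/mm


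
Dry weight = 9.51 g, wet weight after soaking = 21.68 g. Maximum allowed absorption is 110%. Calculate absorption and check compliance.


WA = (21.68 - 9.51) / 9.51 x 100 = 128.0%
Maximum allowed: 110%
Compliant: No


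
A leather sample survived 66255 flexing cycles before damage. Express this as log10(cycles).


4.82

log10(66255) = 4.82


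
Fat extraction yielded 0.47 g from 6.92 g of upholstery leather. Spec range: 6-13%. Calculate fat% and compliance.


Fat% = 0.47 / 6.92 x 100 = 6.8%
Spec range: 6-13%
Compliant: Yes


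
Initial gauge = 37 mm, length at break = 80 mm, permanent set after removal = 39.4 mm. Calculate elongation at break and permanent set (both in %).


Elongation at break = 116.2%
Permanent set = 6.5%

Elongation at break = (80 - 37) / 37 x 100 = 116.2%
Permanent set = (39.4 - 37) / 37 x 100 = 6.5%


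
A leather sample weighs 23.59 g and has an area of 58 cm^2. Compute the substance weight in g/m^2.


Substance weight = mass / area x 10000
SW = 23.59 / 58 x 10000
SW = 4067.2 g/m^2


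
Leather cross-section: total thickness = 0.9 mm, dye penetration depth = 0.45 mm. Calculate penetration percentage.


50.0%

Penetration% = 0.45 / 0.9 x 100
Penetration = 50.0%


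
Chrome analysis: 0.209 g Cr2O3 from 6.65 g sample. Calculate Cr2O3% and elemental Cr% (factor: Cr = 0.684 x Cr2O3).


Cr2O3% = 0.209 / 6.65 x 100 = 3.14%
Cr% = 3.14 x 0.684 = 2.15%


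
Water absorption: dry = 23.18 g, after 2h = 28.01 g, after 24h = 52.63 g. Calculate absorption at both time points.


2h absorption = 20.8%
24h absorption = 127.0%

WA (2h) = (28.01 - 23.18) / 23.18 x 100 = 20.8%
WA (24h) = (52.63 - 23.18) / 23.18 x 100 = 127.0%


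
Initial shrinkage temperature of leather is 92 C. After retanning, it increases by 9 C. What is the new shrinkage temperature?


New Ts = 92 + 9 = 101 C


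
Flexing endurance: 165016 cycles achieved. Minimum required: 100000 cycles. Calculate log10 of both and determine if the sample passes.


Achieved: log10 = 5.22
Required: log10 = 5.00
Passes: Yes

log10(165016) = 5.22
log10(100000) = 5.00
Passes: Yes


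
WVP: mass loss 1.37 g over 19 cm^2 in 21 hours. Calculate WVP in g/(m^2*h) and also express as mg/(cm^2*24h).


WVP = 1.37 / (19 x 21) x 10000 = 34.34 g/(m^2*h)
Mass loss in mg = 1.37 x 1000 = 1370 mg
Per cm^2 per 24h in mg: 1370 x 24 / (19 x 21) = 32880 / 399 = 82.41 mg/(cm^2*24h)


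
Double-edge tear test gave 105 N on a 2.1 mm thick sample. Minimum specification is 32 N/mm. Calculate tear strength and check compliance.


Tear strength = 50.0 N/mm
Compliant: Yes

Tear strength = 105 / 2.1 = 50.0 N/mm
Required minimum = 32 N/mm
Compliant: Yes


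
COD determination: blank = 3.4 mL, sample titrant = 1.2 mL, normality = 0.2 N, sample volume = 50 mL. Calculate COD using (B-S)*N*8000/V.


70.4 mg/L


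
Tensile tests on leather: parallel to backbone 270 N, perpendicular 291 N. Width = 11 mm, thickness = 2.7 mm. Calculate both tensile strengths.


Parallel = 9.09 N/mm^2
Perpendicular = 9.80 N/mm^2

Area = 11 x 2.7 = 29.7 mm^2
TS (parallel) = 270 / 29.7 = 9.09 N/mm^2
TS (perpendicular) = 291 / 29.7 = 9.80 N/mm^2


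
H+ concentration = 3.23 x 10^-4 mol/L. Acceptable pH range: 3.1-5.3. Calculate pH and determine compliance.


pH = -log10(3.23 x 10^-4) = 3.49
Range: 3.1 to 5.3
Compliant: Yes


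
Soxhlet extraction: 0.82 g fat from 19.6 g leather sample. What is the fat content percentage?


Fat content = 0.82 / 19.6 x 100
Fat = 4.2%


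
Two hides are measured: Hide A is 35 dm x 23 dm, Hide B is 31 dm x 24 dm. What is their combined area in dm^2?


1549 dm^2

Hide A area = 35 x 23 = 805 dm^2
Hide B area = 31 x 24 = 744 dm^2
Total = 805 + 744 = 1549 dm^2


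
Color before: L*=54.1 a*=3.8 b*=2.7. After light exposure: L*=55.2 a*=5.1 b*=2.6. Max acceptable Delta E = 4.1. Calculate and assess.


dL = 1.1, da = 1.3, db = -0.1
dE = sqrt((1.1)^2 + (1.3)^2 + (-0.1)^2) = 1.71
Max = 4.1
Passes: Yes


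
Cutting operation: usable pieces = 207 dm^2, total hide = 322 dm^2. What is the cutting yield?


64.3%


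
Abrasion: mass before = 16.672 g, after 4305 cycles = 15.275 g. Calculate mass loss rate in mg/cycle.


Mass loss = 16.672 - 15.275 = 1.397 g
Rate = 1.397 / 4305 x 1000 = 0.325 mg/cycle


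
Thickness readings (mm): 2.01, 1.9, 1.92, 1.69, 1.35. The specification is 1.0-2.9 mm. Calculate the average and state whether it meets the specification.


Sum = 8.87
Average = 8.87 / 5 = 1.77 mm
Specification range: 1.0 to 2.9 mm
Within spec: Yes


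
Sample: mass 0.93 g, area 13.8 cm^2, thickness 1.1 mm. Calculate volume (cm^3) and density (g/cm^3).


Volume = 1.518 cm^3
Density = 0.613 g/cm^3


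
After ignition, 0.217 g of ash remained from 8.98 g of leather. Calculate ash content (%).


Ash% = 0.217 / 8.98 x 100
Ash% = 2.42%


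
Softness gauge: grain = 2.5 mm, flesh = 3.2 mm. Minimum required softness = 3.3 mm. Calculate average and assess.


Average = (2.5 + 3.2) / 2 = 2.85 mm
Minimum = 3.3 mm
Meets requirement: No


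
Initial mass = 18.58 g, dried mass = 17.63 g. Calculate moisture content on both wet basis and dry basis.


Wet basis = 5.1%
Dry basis = 5.4%


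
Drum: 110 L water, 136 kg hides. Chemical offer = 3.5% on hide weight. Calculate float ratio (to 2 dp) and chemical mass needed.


Float ratio = 0.81
Chemical needed = 4.76 kg

Float ratio = 110 / 136 = 0.81
Chemical = 136 x 3.5 / 100 = 4.76 kg


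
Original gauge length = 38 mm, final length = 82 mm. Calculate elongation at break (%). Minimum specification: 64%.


Extension = 82 - 38 = 44 mm
Elongation = 44 / 38 x 100 = 115.8%
Minimum required: 64%
Meets specification: Yes


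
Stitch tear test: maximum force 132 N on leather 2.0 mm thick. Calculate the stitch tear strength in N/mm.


Stitch tear strength = force / thickness
STS = 132 / 2.0 = 66.0 N/mm


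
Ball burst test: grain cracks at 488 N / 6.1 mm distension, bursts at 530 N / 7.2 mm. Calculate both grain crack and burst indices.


Crack index = 488 / 6.1 = 80.0 N/mm
Burst index = 530 / 7.2 = 73.6 N/mm


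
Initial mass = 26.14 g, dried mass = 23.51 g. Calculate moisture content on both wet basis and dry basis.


Wet basis = 10.1%
Dry basis = 11.2%

Moisture lost = 26.14 - 23.51 = 2.63 g
Wet basis MC = 2.63 / 26.14 x 100 = 10.1%
Dry basis MC = 2.63 / 23.51 x 100 = 11.2%


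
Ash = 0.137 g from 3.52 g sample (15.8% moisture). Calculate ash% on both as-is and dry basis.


As-is ash = 3.89%
Dry-basis ash = 4.62%


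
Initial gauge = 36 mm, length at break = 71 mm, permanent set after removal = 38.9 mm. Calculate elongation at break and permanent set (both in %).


Elongation at break = 97.2%
Permanent set = 8.1%

Elongation at break = (71 - 36) / 36 x 100 = 97.2%
Permanent set = (38.9 - 36) / 36 x 100 = 8.1%


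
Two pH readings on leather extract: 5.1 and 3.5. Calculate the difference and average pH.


Difference = 1.6
Average pH = 4.30

Difference = |5.1 - 3.5| = 1.6
Average = (5.1 + 3.5) / 2 = 4.30


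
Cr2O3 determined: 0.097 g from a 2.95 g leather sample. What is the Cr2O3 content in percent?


3.29%

Cr2O3% = 0.097 / 2.95 x 100
Cr2O3% = 3.29%


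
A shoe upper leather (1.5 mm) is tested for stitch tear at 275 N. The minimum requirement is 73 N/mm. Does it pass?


STS = 275 / 1.5 = 183.3 N/mm
Minimum required: 73 N/mm
Passes: Yes


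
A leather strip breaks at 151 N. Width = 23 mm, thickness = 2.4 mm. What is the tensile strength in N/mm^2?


2.74 N/mm^2

Cross-sectional area = 23 x 2.4 = 55.2 mm^2
Tensile strength = 151 / 55.2 = 2.74 N/mm^2


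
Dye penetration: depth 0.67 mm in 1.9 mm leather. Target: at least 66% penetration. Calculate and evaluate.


Penetration = 0.67 / 1.9 x 100 = 35.3%
Target: 66%
Meets target: No


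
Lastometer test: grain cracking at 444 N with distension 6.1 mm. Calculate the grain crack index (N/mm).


Grain crack index = force / distension
Index = 444 / 6.1 = 72.8 N/mm


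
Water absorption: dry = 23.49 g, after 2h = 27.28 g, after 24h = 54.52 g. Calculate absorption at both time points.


WA (2h) = (27.28 - 23.49) / 23.49 x 100 = 16.1%
WA (24h) = (54.52 - 23.49) / 23.49 x 100 = 132.1%


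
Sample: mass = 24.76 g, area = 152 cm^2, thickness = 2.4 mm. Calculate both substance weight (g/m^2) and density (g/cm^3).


Substance weight = 1628.9 g/m^2
Density = 0.679 g/cm^3

SW = 24.76 / 152 x 10000 = 1628.9 g/m^2
Volume = 152 x 2.4 / 10 = 36.48 cm^3
Density = 24.76 / 36.48 = 0.679 g/cm^3


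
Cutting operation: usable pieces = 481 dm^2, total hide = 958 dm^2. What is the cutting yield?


50.2%


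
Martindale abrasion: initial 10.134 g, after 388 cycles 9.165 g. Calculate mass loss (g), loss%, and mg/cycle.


Mass loss = 0.969 g
Loss = 9.56%
Rate = 2.497 mg/cycle

Loss = 10.134 - 9.165 = 0.969 g
Loss% = 0.969 / 10.134 x 100 = 9.56%
Rate = 0.969 / 388 x 1000 = 2.497 mg/cycle


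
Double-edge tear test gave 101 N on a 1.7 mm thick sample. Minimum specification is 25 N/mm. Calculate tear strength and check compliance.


Tear strength = 59.4 N/mm
Compliant: Yes


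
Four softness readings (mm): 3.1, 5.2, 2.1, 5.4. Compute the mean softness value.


3.95 mm

Sum = 3.1 + 5.2 + 2.1 + 5.4
Mean = 15.8 / 4 = 3.95 mm


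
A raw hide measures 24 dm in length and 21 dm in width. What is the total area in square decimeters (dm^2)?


Area = length x width
Area = 24 x 21 = 504 dm^2


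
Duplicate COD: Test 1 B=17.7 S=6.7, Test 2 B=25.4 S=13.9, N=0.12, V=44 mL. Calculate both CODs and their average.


COD1 = 240.0 mg/L
COD2 = 250.9 mg/L
Average = 245.5 mg/L

COD1 = (17.7 - 6.7) x 0.12 x 8000 / 44 = 240.0 mg/L
COD2 = (25.4 - 13.9) x 0.12 x 8000 / 44 = 250.9 mg/L
Average = (240.0 + 250.9) / 2 = 245.5 mg/L


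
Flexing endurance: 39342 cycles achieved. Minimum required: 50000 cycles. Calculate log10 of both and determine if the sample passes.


log10(39342) = 4.59
log10(50000) = 4.70
Passes: No


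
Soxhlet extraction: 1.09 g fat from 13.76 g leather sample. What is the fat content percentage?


7.9%

Fat content = 1.09 / 13.76 x 100
Fat = 7.9%


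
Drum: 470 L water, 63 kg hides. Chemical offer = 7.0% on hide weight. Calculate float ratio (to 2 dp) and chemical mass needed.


Float ratio = 470 / 63 = 7.46
Chemical = 63 x 7.0 / 100 = 4.41 kg


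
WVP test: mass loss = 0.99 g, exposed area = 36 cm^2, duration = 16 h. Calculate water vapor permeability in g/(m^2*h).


17.19 g/(m^2*h)

WVP = mass_loss / (area x time) x 10000
WVP = 0.99 / (36 x 16) x 10000
WVP = 0.99 / 576 x 10000 = 17.19 g/(m^2*h)


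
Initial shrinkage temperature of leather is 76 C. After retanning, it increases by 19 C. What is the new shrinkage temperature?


New Ts = 76 + 19 = 95 C


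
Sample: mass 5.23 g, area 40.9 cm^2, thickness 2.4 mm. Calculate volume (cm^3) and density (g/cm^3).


Volume = 9.816 cm^3
Density = 0.533 g/cm^3


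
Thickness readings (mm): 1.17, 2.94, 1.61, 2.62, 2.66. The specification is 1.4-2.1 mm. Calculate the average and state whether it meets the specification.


Sum = 11.00
Average = 11.00 / 5 = 2.20 mm
Specification range: 1.4 to 2.1 mm
Within spec: No


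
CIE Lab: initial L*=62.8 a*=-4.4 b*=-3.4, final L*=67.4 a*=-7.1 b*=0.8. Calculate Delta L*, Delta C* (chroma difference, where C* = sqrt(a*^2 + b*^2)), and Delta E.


Delta L* = 4.6
Delta C* = 1.58
Delta E = 6.79


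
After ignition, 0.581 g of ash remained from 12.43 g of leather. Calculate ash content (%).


4.67%

Ash% = 0.581 / 12.43 x 100
Ash% = 4.67%


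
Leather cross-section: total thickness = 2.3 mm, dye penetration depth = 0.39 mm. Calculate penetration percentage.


Penetration% = 0.39 / 2.3 x 100
Penetration = 17.0%


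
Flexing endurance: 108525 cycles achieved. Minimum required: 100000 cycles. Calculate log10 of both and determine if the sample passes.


log10(108525) = 5.04
log10(100000) = 5.00
Passes: Yes


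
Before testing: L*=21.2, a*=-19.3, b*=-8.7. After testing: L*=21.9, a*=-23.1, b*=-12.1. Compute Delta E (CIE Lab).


Delta E = 5.15

dL = 21.9 - 21.2 = 0.7
da = -23.1 - (-19.3) = -3.8
db = -12.1 - (-8.7) = -3.4
dE = sqrt((0.7)^2 + (-3.8)^2 + (-3.4)^2) = 5.15


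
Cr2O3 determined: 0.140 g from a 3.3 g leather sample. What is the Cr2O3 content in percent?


Cr2O3% = 0.140 / 3.3 x 100
Cr2O3% = 4.24%


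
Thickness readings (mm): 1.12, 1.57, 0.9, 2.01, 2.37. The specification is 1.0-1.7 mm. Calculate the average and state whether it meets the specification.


Sum = 7.97
Average = 7.97 / 5 = 1.59 mm
Specification range: 1.0 to 1.7 mm
Within spec: Yes


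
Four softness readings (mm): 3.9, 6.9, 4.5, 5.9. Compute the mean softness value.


5.30 mm

Sum = 3.9 + 6.9 + 4.5 + 5.9
Mean = 21.2 / 4 = 5.30 mm


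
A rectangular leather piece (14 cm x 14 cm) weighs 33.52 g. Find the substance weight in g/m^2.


1710.2 g/m^2


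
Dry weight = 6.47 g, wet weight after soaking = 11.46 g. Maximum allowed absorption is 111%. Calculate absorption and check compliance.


WA = (11.46 - 6.47) / 6.47 x 100 = 77.1%
Maximum allowed: 111%
Compliant: Yes


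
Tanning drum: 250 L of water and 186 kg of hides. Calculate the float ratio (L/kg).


Float ratio = water / hide weight
Ratio = 250 / 186 = 1.3


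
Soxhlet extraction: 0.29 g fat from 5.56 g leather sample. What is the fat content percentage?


5.2%


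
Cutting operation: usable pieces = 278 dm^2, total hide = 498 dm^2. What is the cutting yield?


Yield = usable / total x 100
Yield = 278 / 498 x 100 = 55.8%


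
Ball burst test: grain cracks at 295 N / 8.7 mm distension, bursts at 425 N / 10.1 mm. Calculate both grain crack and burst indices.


Crack index = 295 / 8.7 = 33.9 N/mm
Burst index = 425 / 10.1 = 42.1 N/mm


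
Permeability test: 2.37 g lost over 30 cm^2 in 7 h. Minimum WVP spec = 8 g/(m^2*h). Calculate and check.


WVP = 112.86 g/(m^2*h)
Meets specification: Yes


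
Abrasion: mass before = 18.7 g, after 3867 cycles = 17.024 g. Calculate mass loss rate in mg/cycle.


0.433 mg/cycle

Mass loss = 18.7 - 17.024 = 1.676 g
Rate = 1.676 / 3867 x 1000 = 0.433 mg/cycle


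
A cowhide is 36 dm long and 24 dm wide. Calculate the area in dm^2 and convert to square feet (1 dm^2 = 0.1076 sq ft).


Area = 36 x 24 = 864 dm^2
Conversion: 864 x 0.1076 = 92.97 sq ft


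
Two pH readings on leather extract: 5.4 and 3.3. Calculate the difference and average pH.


Difference = 2.1
Average pH = 4.35

Difference = |5.4 - 3.3| = 2.1
Average = (5.4 + 3.3) / 2 = 4.35


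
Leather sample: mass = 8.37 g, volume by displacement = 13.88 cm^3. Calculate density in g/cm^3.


0.603 g/cm^3


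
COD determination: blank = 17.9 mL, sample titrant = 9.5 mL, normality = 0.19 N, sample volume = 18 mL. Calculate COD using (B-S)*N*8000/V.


COD = (17.9 - 9.5) x 0.19 x 8000 / 18
COD = 8.4 x 0.19 x 8000 / 18
COD = 709.3 mg/L


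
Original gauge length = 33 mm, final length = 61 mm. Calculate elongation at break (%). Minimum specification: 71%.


Extension = 61 - 33 = 28 mm
Elongation = 28 / 33 x 100 = 84.8%
Minimum required: 71%
Meets specification: Yes


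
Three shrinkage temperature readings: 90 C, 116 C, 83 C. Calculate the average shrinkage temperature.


Average = (90 + 116 + 83) / 3
Average = 289 / 3 = 96.3 C


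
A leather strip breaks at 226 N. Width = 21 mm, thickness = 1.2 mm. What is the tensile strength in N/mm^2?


8.97 N/mm^2

Cross-sectional area = 21 x 1.2 = 25.2 mm^2
Tensile strength = 226 / 25.2 = 8.97 N/mm^2


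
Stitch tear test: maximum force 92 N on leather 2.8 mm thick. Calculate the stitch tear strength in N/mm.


Stitch tear strength = force / thickness
STS = 92 / 2.8 = 32.9 N/mm


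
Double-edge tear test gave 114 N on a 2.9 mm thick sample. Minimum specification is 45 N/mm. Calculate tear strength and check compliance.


Tear strength = 114 / 2.9 = 39.3 N/mm
Required minimum = 45 N/mm
Compliant: No


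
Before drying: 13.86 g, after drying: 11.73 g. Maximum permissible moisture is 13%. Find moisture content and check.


Moisture content = 15.4%
Acceptable: No

MC = (13.86 - 11.73) / 13.86 x 100 = 15.4%
Maximum: 13%
Acceptable: No


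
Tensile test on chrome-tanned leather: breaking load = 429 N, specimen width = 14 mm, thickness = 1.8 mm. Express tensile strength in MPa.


Cross-section = 14 x 1.8 = 25.2 mm^2
TS = 429 / 25.2 = 17.02 MPa
(1 N/mm^2 = 1 MPa)


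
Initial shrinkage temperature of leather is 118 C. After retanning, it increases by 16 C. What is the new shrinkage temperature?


134 C


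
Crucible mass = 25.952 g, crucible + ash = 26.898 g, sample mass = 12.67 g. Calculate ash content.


Ash mass = 26.898 - 25.952 = 0.946 g
Ash% = 0.946 / 12.67 x 100 = 7.47%


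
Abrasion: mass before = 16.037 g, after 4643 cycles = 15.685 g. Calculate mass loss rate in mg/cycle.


Mass loss = 16.037 - 15.685 = 0.352 g
Rate = 0.352 / 4643 x 1000 = 0.076 mg/cycle


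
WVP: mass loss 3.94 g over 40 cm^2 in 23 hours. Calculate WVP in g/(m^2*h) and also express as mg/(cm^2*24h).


WVP = 42.83 g/(m^2*h)
Daily rate = 102.78 mg/(cm^2*24h)

WVP = 3.94 / (40 x 23) x 10000 = 42.83 g/(m^2*h)
Mass loss in mg = 3.94 x 1000 = 3940 mg
Per cm^2 per 24h in mg: 3940 x 24 / (40 x 23) = 94560 / 920 = 102.78 mg/(cm^2*24h)


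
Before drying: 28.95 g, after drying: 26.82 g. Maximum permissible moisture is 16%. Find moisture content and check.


Moisture content = 7.4%
Acceptable: Yes

MC = (28.95 - 26.82) / 28.95 x 100 = 7.4%
Maximum: 16%
Acceptable: Yes


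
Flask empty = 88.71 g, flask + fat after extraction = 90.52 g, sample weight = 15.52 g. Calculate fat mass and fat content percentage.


Fat mass = 90.52 - 88.71 = 1.81 g
Fat% = 1.81 / 15.52 x 100 = 11.7%


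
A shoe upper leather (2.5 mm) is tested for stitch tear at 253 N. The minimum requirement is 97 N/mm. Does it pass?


STS = 253 / 2.5 = 101.2 N/mm
Minimum required: 97 N/mm
Passes: Yes


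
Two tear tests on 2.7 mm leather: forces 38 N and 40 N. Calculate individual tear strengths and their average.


Tear 1 = 38 / 2.7 = 14.1 N/mm
Tear 2 = 40 / 2.7 = 14.8 N/mm
Average = (14.1 + 14.8) / 2 = 14.5 N/mm


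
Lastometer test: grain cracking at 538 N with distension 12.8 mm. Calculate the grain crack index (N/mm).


42.0 N/mm


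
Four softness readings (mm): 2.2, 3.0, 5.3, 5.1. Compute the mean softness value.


Sum = 2.2 + 3.0 + 5.3 + 5.1
Mean = 15.6 / 4 = 3.90 mm


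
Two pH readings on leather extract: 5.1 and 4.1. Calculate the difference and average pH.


Difference = 1.0
Average pH = 4.60

Difference = |5.1 - 4.1| = 1.0
Average = (5.1 + 4.1) / 2 = 4.60


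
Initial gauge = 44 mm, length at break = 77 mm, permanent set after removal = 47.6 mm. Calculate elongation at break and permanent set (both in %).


Elongation at break = (77 - 44) / 44 x 100 = 75.0%
Permanent set = (47.6 - 44) / 44 x 100 = 8.2%


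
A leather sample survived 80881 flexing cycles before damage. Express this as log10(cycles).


4.91

log10(80881) = 4.91


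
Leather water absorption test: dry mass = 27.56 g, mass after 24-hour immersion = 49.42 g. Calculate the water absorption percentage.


79.3%

Water absorbed = 49.42 - 27.56 = 21.86 g
WA% = 21.86 / 27.56 x 100 = 79.3%


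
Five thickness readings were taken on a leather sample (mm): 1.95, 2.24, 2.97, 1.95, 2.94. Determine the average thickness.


2.41 mm


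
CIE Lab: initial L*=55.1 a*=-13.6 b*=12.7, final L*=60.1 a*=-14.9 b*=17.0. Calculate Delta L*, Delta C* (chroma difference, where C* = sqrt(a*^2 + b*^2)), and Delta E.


Delta L* = 60.1 - 55.1 = 5.0
C1* = sqrt((-13.6)^2 + (12.7)^2) = 18.608
C2* = sqrt((-14.9)^2 + (17.0)^2) = 22.606
Delta C* = 22.606 - 18.608 = 4.00
Delta E = sqrt((5.0)^2 + (-1.3)^2 + (4.3)^2) = 6.72


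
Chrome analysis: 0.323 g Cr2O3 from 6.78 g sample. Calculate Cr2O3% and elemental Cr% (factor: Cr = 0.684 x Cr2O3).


Cr2O3 = 4.76%
Cr = 3.26%

Cr2O3% = 0.323 / 6.78 x 100 = 4.76%
Cr% = 4.76 x 0.684 = 3.26%


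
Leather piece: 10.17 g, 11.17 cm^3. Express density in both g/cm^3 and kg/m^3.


0.910 g/cm^3
910 kg/m^3

Density = 10.17 / 11.17 = 0.910 g/cm^3
Convert: 0.910 x 1000 = 910 kg/m^3


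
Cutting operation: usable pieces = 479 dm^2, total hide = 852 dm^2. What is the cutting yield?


56.2%


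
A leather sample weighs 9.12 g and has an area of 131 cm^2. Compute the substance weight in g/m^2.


Substance weight = mass / area x 10000
SW = 9.12 / 131 x 10000
SW = 696.2 g/m^2


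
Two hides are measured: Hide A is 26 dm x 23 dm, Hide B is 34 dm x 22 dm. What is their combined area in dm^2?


1346 dm^2

Hide A area = 26 x 23 = 598 dm^2
Hide B area = 34 x 22 = 748 dm^2
Total = 598 + 748 = 1346 dm^2


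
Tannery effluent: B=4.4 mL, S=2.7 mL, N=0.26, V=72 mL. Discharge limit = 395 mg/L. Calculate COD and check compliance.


COD = 49.1 mg/L
Compliant: Yes


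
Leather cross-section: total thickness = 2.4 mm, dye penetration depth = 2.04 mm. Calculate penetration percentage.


85.0%


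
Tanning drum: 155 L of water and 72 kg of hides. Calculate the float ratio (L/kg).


2.2

Float ratio = water / hide weight
Ratio = 155 / 72 = 2.2


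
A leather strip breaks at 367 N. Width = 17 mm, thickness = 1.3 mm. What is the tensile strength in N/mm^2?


Cross-sectional area = 17 x 1.3 = 22.1 mm^2
Tensile strength = 367 / 22.1 = 16.61 N/mm^2


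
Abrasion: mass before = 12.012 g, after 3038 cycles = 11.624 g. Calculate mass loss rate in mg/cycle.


0.128 mg/cycle


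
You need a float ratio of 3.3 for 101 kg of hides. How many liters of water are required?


Water = hide weight x target ratio
Water = 101 x 3.3 = 333.3 L


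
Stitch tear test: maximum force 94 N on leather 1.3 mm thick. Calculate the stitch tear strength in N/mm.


Stitch tear strength = force / thickness
STS = 94 / 1.3 = 72.3 N/mm


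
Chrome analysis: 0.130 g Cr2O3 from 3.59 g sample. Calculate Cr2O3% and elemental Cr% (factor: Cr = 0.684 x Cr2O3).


Cr2O3 = 3.62%
Cr = 2.48%

Cr2O3% = 0.130 / 3.59 x 100 = 3.62%
Cr% = 3.62 x 0.684 = 2.48%


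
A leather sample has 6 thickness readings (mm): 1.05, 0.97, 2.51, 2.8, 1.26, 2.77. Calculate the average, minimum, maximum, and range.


Sum = 11.36
Average = 11.36 / 6 = 1.89 mm
Minimum = 0.97 mm
Maximum = 2.8 mm
Range = 2.8 - 0.97 = 1.83 mm


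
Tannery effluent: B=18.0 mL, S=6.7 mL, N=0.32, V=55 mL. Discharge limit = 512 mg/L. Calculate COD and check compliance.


COD = (18.0 - 6.7) x 0.32 x 8000 / 55 = 526.0 mg/L
Limit: 512 mg/L
Compliant: No


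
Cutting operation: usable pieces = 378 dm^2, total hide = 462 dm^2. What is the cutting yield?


81.8%


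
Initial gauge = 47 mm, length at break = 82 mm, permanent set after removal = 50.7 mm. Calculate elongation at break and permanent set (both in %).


Elongation at break = 74.5%
Permanent set = 7.9%


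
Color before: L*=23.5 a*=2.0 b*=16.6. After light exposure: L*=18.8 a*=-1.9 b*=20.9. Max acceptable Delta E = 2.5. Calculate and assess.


dL = -4.7, da = -3.9, db = 4.3
dE = sqrt((-4.7)^2 + (-3.9)^2 + (4.3)^2) = 7.47
Max = 2.5
Passes: No


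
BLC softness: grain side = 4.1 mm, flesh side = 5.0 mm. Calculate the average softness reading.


Average = (4.1 + 5.0) / 2
Average = 4.55 mm


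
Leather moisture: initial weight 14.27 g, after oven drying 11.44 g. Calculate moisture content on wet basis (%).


19.8%

Moisture = 14.27 - 11.44 = 2.83 g
MC = 2.83 / 14.27 x 100 = 19.8%


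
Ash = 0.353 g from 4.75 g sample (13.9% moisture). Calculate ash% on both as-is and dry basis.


As-is ash = 7.43%
Dry-basis ash = 8.63%

As-is ash% = 0.353 / 4.75 x 100 = 7.43%
Dry mass = 4.75 x (100 - 13.9) / 100 = 4.08975 g
Dry-basis ash% = 0.353 / 4.08975 x 100 = 8.63%


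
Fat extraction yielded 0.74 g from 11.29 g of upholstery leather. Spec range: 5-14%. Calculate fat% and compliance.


Fat% = 0.74 / 11.29 x 100 = 6.6%
Spec range: 5-14%
Compliant: Yes


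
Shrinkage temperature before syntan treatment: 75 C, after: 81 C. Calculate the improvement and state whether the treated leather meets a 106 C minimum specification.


Improvement = 81 - 75 = 6 C
Spec check: 81 C >= 106 C? No


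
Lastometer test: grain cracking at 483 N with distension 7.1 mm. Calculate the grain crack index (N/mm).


68.0 N/mm

Grain crack index = force / distension
Index = 483 / 7.1 = 68.0 N/mm


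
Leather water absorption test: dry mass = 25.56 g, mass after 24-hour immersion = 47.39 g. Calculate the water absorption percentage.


85.4%

Water absorbed = 47.39 - 25.56 = 21.83 g
WA% = 21.83 / 25.56 x 100 = 85.4%


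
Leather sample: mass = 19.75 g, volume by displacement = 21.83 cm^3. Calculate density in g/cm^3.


Density = mass / volume
Density = 19.75 / 21.83 = 0.905 g/cm^3


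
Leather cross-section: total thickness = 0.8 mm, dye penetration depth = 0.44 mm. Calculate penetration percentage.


Penetration% = 0.44 / 0.8 x 100
Penetration = 55.0%


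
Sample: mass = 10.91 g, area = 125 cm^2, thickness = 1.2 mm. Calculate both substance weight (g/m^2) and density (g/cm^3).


SW = 10.91 / 125 x 10000 = 872.8 g/m^2
Volume = 125 x 1.2 / 10 = 15.00 cm^3
Density = 10.91 / 15.00 = 0.727 g/cm^3


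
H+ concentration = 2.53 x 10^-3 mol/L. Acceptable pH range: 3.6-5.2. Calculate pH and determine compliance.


pH = 2.60
Compliant: No

pH = -log10(2.53 x 10^-3) = 2.60
Range: 3.6 to 5.2
Compliant: No


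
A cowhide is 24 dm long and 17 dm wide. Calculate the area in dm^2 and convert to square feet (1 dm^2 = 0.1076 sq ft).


408 dm^2
43.90 sq ft

Area = 24 x 17 = 408 dm^2
Conversion: 408 x 0.1076 = 43.90 sq ft


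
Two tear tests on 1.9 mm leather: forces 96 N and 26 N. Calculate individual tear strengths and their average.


Tear 1 = 96 / 1.9 = 50.5 N/mm
Tear 2 = 26 / 1.9 = 13.7 N/mm
Average = (50.5 + 13.7) / 2 = 32.1 N/mm


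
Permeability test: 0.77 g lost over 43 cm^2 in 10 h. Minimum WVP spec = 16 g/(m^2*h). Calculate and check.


WVP = 17.91 g/(m^2*h)
Meets specification: Yes


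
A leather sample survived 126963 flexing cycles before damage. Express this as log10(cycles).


5.10


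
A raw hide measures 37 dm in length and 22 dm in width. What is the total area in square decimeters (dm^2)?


Area = length x width
Area = 37 x 22 = 814 dm^2


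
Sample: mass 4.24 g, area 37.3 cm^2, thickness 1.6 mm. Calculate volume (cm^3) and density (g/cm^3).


Volume = 5.968 cm^3
Density = 0.710 g/cm^3

Thickness in cm = 1.6 / 10 = 0.16 cm
Volume = 37.3 x 0.16 = 5.968 cm^3
Density = 4.24 / 5.968 = 0.710 g/cm^3


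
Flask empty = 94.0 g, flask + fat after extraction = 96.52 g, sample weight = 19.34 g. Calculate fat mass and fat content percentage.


Fat mass = 2.52 g
Fat content = 13.0%


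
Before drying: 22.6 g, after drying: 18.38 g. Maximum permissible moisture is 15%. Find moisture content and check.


Moisture content = 18.7%
Acceptable: No

MC = (22.6 - 18.38) / 22.6 x 100 = 18.7%
Maximum: 15%
Acceptable: No


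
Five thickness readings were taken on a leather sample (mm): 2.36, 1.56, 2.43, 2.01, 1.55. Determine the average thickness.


1.98 mm

Sum = 2.36 + 1.56 + 2.43 + 2.01 + 1.55 = 9.91
Average = 9.91 / 5 = 1.98 mm


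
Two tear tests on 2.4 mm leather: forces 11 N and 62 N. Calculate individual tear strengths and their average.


Tear 1 = 11 / 2.4 = 4.6 N/mm
Tear 2 = 62 / 2.4 = 25.8 N/mm
Average = (4.6 + 25.8) / 2 = 15.2 N/mm


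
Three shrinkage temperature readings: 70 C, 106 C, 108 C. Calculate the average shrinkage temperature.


94.7 C

Average = (70 + 106 + 108) / 3
Average = 284 / 3 = 94.7 C


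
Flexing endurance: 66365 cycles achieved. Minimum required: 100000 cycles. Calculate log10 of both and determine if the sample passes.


Achieved: log10 = 4.82
Required: log10 = 5.00
Passes: No

log10(66365) = 4.82
log10(100000) = 5.00
Passes: No


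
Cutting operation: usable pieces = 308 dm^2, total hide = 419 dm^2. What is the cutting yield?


73.5%


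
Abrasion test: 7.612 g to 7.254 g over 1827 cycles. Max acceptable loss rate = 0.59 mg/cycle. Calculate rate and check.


Loss = 7.612 - 7.254 = 0.358 g
Rate = 0.358 g / 1827 cycles x 1000 = 0.196 mg/cycle
Max = 0.59 mg/cycle
Passes: Yes


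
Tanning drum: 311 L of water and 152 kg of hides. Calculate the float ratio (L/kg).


Float ratio = water / hide weight
Ratio = 311 / 152 = 2.0


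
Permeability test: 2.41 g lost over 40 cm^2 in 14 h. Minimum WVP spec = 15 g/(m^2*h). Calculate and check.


WVP = 43.04 g/(m^2*h)
Meets specification: Yes


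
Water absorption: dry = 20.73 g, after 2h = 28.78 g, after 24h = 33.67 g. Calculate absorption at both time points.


WA (2h) = (28.78 - 20.73) / 20.73 x 100 = 38.8%
WA (24h) = (33.67 - 20.73) / 20.73 x 100 = 62.4%


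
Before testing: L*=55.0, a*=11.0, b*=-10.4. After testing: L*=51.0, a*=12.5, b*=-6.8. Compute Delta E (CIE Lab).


Delta E = 5.59


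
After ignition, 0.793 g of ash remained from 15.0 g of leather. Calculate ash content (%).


5.29%

Ash% = 0.793 / 15.0 x 100
Ash% = 5.29%


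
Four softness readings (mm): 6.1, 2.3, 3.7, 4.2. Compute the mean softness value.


Sum = 6.1 + 2.3 + 3.7 + 4.2
Mean = 16.3 / 4 = 4.08 mm


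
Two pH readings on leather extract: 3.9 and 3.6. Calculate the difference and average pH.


Difference = |3.9 - 3.6| = 0.3
Average = (3.9 + 3.6) / 2 = 3.75


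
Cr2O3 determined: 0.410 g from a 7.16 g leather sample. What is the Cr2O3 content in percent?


Cr2O3% = 0.410 / 7.16 x 100
Cr2O3% = 5.73%


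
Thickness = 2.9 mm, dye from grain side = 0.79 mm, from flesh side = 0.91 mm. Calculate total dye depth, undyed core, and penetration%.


Total dyed = 1.70 mm
Undyed core = 1.20 mm
Penetration = 58.6%

Total dyed = 0.79 + 0.91 = 1.70 mm
Undyed core = 2.9 - 1.70 = 1.20 mm
Penetration = 1.70 / 2.9 x 100 = 58.6%


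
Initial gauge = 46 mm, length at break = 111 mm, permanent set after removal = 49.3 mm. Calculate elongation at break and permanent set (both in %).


Elongation at break = (111 - 46) / 46 x 100 = 141.3%
Permanent set = (49.3 - 46) / 46 x 100 = 7.2%


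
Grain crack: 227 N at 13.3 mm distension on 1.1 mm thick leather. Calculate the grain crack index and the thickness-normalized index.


Crack index = 227 / 13.3 = 17.1 N/mm
Normalized = 17.1 / 1.1 = 15.5 N/mm per mm


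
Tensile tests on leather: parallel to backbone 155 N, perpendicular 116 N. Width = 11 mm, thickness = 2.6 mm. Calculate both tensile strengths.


Parallel = 5.42 N/mm^2
Perpendicular = 4.06 N/mm^2

Area = 11 x 2.6 = 28.6 mm^2
TS (parallel) = 155 / 28.6 = 5.42 N/mm^2
TS (perpendicular) = 116 / 28.6 = 4.06 N/mm^2


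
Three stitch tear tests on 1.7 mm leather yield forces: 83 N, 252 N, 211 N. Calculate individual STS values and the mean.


STS1 = 48.8 N/mm
STS2 = 148.2 N/mm
STS3 = 124.1 N/mm
Mean = 107.0 N/mm

STS1 = 83 / 1.7 = 48.8 N/mm
STS2 = 252 / 1.7 = 148.2 N/mm
STS3 = 211 / 1.7 = 124.1 N/mm
Mean = (48.8 + 148.2 + 124.1) / 3 = 107.0 N/mm


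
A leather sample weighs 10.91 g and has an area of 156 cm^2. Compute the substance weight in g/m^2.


699.4 g/m^2


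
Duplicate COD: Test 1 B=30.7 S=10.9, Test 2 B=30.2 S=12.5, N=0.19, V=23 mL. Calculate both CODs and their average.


COD1 = 1308.5 mg/L
COD2 = 1169.7 mg/L
Average = 1239.1 mg/L

COD1 = (30.7 - 10.9) x 0.19 x 8000 / 23 = 1308.5 mg/L
COD2 = (30.2 - 12.5) x 0.19 x 8000 / 23 = 1169.7 mg/L
Average = (1308.5 + 1169.7) / 2 = 1239.1 mg/L


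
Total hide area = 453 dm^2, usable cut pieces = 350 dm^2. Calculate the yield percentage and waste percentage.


Yield = 77.3%
Waste = 22.7%

Yield = 350 / 453 x 100 = 77.3%
Waste = 453 - 350 = 103 dm^2
Waste% = 100 - 77.3 = 22.7%


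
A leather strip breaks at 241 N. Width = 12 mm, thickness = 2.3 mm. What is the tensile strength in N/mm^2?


Cross-sectional area = 12 x 2.3 = 27.6 mm^2
Tensile strength = 241 / 27.6 = 8.73 N/mm^2


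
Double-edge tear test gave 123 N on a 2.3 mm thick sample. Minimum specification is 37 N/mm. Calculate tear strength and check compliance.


Tear strength = 123 / 2.3 = 53.5 N/mm
Required minimum = 37 N/mm
Compliant: Yes


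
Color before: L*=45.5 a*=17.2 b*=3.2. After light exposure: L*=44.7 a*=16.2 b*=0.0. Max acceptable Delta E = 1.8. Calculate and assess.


dL = -0.8, da = -1.0, db = -3.2
dE = sqrt((-0.8)^2 + (-1.0)^2 + (-3.2)^2) = 3.45
Max = 1.8
Passes: No


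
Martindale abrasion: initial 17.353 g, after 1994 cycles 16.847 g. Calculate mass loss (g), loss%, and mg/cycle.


Loss = 17.353 - 16.847 = 0.506 g
Loss% = 0.506 / 17.353 x 100 = 2.92%
Rate = 0.506 / 1994 x 1000 = 0.254 mg/cycle


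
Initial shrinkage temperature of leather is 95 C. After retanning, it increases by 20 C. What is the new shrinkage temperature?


New Ts = 95 + 20 = 115 C


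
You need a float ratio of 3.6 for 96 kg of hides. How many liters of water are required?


345.6 L


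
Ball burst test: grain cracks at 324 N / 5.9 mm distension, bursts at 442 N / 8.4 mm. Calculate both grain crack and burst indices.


Crack index = 54.9 N/mm
Burst index = 52.6 N/mm


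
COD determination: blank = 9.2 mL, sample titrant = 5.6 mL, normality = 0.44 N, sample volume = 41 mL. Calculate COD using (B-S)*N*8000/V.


309.1 mg/L

COD = (9.2 - 5.6) x 0.44 x 8000 / 41
COD = 3.6 x 0.44 x 8000 / 41
COD = 309.1 mg/L


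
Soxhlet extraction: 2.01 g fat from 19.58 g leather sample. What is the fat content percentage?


Fat content = 2.01 / 19.58 x 100
Fat = 10.3%


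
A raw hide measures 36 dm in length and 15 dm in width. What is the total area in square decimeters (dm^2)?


Area = length x width
Area = 36 x 15 = 540 dm^2


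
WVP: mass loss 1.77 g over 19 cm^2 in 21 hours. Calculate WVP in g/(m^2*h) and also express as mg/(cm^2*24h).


WVP = 44.36 g/(m^2*h)
Daily rate = 106.47 mg/(cm^2*24h)


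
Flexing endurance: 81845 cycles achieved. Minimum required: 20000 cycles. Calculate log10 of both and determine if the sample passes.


Achieved: log10 = 4.91
Required: log10 = 4.30
Passes: Yes

log10(81845) = 4.91
log10(20000) = 4.30
Passes: Yes


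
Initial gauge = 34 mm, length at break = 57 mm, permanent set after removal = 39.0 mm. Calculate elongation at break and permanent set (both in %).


Elongation at break = 67.6%
Permanent set = 14.7%


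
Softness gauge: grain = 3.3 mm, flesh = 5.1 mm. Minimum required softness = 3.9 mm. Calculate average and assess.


Average softness = 4.20 mm
Meets requirement: Yes

Average = (3.3 + 5.1) / 2 = 4.20 mm
Minimum = 3.9 mm
Meets requirement: Yes


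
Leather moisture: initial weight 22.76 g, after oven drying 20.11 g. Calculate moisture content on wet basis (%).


Moisture = 22.76 - 20.11 = 2.65 g
MC = 2.65 / 22.76 x 100 = 11.6%


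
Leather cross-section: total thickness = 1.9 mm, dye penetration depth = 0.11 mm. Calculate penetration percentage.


Penetration% = 0.11 / 1.9 x 100
Penetration = 5.8%


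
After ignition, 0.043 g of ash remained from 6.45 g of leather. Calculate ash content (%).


0.67%

Ash% = 0.043 / 6.45 x 100
Ash% = 0.67%


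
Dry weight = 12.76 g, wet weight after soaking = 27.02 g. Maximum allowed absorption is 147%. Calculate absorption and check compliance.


WA = (27.02 - 12.76) / 12.76 x 100 = 111.8%
Maximum allowed: 147%
Compliant: Yes


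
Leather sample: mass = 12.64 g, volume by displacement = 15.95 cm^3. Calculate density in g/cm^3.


0.792 g/cm^3
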